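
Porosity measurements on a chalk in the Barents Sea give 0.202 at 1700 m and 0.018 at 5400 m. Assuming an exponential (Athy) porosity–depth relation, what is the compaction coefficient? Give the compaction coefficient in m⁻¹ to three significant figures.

Working in km (1 km = 1000 m; c in km⁻¹ = c in m⁻¹ × 1000):
Athy: n(z) = n₀ e^(−cz) ⇒ n₁/n₂ = e^{c(z₂−z₁)} ⇒ c = ln(n₁/n₂)/(z₂−z₁)
c = ln(0.202/0.018) / (5.4 − 1.7) = ln(11.22) / 3.7 = 2.4179 / 3.7 = 0.6535 km⁻¹

0.000653 m⁻¹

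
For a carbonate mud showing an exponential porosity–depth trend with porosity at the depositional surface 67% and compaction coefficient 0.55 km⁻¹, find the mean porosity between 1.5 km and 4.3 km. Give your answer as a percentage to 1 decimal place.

⟨phi⟩ = (1/(d₂−d₁)) ∫ phi₀ e^(−βd) dd = phi₀·(e^(−β·d₁) − e^(−β·d₂)) / (β·(d₂−d₁))
e^(−0.55×1.5) = 0.4382; e^(−0.55×4.3) = 0.0939
⟨phi⟩ = 0.67 × (0.4382 − 0.0939) / (0.55 × 2.8) = 0.67 × 0.2236 = 0.1498

15.0%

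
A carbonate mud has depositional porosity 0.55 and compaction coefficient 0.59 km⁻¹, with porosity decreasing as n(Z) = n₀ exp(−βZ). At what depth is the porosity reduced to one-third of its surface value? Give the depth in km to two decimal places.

1.86 km

n/n₀ = 1/3 ⇒ exp(−β·Z) = 1/3 ⇒ Z = ln(3) / β
Z = 1.0986 / 0.59 = 1.862 km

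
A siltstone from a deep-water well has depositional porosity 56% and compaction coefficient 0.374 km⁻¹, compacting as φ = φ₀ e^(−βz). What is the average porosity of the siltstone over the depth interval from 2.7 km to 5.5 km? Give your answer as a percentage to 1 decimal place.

⟨φ⟩ = (1/(z₂−z₁)) ∫ φ₀ e^(−βz) dz = φ₀·(e^(−β·z₁) − e^(−β·z₂)) / (β·(z₂−z₁))
e^(−0.374×2.7) = 0.3643; e^(−0.374×5.5) = 0.1278
⟨φ⟩ = 0.56 × (0.3643 − 0.1278) / (0.374 × 2.8) = 0.56 × 0.2258 = 0.1264

12.6%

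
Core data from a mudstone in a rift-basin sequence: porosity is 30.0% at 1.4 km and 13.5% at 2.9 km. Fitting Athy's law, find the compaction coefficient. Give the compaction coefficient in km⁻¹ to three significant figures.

Athy: φ(z) = φ₀ e^(−cz) ⇒ φ₁/φ₂ = e^{c(z₂−z₁)} ⇒ c = ln(φ₁/φ₂)/(z₂−z₁)
c = ln(0.3/0.135) / (2.9 − 1.4) = ln(2.222) / 1.5 = 0.7985 / 1.5 = 0.5323 km⁻¹

0.532 km⁻¹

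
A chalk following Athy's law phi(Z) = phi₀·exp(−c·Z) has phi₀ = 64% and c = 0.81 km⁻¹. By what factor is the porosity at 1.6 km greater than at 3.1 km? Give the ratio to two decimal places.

3.37

phi(Z₁)/phi(Z₂) = e^(−c·Z₁)/e^(−c·Z₂) = e^{c(Z₂−Z₁)}
= exp(0.81 × 1.5) = exp(1.215) = 3.3703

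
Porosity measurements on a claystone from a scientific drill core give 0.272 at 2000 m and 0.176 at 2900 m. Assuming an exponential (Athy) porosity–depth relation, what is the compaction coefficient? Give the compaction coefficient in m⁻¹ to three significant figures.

Working in km (1 km = 1000 m; k in km⁻¹ = k in m⁻¹ × 1000):
Athy: φ(z) = φ₀ e^(−kz) ⇒ φ₁/φ₂ = e^{k(z₂−z₁)} ⇒ k = ln(φ₁/φ₂)/(z₂−z₁)
k = ln(0.272/0.176) / (2.9 − 2) = ln(1.545) / 0.9 = 0.4353 / 0.9 = 0.4837 km⁻¹

0.000484 m⁻¹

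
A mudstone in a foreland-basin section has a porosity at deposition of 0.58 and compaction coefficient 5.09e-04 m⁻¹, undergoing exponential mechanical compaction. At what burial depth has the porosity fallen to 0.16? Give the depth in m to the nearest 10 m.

Working in km (1 km = 1000 m; k in km⁻¹ = k in m⁻¹ × 1000):
Invert Athy's law: Z = ln(phi₀/phi) / k
Z = ln(0.58/0.16) / 0.509 = ln(3.625) / 0.509 = 1.2879 / 0.509 = 2.530 km

2530 m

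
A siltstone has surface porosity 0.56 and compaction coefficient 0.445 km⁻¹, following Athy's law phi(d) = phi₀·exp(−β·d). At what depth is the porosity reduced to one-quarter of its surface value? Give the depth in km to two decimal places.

3.12 km

phi/phi₀ = 1/4 ⇒ exp(−β·d) = 1/4 ⇒ d = ln(4) / β
d = 1.3863 / 0.445 = 3.115 km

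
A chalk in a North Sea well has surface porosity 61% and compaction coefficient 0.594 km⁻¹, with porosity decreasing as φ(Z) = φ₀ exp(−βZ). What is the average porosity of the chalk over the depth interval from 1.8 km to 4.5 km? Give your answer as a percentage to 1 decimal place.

⟨φ⟩ = (1/(Z₂−Z₁)) ∫ φ₀ e^(−βZ) dZ = φ₀·(e^(−β·Z₁) − e^(−β·Z₂)) / (β·(Z₂−Z₁))
e^(−0.594×1.8) = 0.3433; e^(−0.594×4.5) = 0.0690
⟨φ⟩ = 0.61 × (0.3433 − 0.0690) / (0.594 × 2.7) = 0.61 × 0.1710 = 0.1043

10.4%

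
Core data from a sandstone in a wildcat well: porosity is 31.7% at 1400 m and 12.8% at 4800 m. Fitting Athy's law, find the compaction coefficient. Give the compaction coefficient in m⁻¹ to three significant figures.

Working in km (1 km = 1000 m; k in km⁻¹ = k in m⁻¹ × 1000):
Athy: phi(d) = phi₀ e^(−kd) ⇒ phi₁/phi₂ = e^{k(d₂−d₁)} ⇒ k = ln(phi₁/phi₂)/(d₂−d₁)
k = ln(0.317/0.128) / (4.8 − 1.4) = ln(2.477) / 3.4 = 0.9069 / 3.4 = 0.2667 km⁻¹

0.000267 m⁻¹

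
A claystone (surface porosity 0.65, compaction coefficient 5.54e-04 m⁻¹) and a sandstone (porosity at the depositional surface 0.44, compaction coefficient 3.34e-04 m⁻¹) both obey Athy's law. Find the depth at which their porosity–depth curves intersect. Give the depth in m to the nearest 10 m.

1770 m

Working in km (1 km = 1000 m; β in km⁻¹ = β in m⁻¹ × 1000):
Set n₀ₐ e^(−βₐZ) = n₀ᵦ e^(−βᵦZ) ⇒ ln(n₀ₐ/n₀ᵦ) = (βₐ − βᵦ)·Z
Z = ln(0.65/0.44) / (0.554 − 0.334) = 0.3902 / 0.22 = 1.774 km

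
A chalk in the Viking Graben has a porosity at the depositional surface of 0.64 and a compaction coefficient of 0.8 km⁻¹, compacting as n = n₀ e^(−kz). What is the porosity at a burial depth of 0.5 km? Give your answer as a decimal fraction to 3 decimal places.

0.429

n = n₀·exp(−k·z) = 0.64 × exp(−0.8 × 0.5) = 0.64 × exp(−0.4)
  = 0.64 × 0.6703 = 0.4290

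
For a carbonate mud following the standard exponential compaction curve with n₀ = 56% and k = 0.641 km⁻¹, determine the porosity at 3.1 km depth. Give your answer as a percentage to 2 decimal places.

n = n₀·exp(−k·Z) = 0.56 × exp(−0.641 × 3.1) = 0.56 × exp(−1.987)
  = 0.56 × 0.1371 = 0.0768

7.68%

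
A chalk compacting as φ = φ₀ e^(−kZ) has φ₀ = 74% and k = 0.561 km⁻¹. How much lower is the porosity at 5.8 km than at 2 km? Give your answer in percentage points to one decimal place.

φ(2) = 0.74·e^(−0.561×2) = 0.2410
φ(5.8) = 0.74·e^(−0.561×5.8) = 0.0286
Δφ = 0.2410 − 0.0286 = 0.2124

21.2 percentage points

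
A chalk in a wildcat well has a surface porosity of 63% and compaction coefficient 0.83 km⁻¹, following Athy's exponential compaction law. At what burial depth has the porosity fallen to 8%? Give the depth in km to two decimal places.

2.49 km

Invert Athy's law: Z = ln(φ₀/φ) / β
Z = ln(0.63/0.08) / 0.83 = ln(7.875) / 0.83 = 2.0637 / 0.83 = 2.486 km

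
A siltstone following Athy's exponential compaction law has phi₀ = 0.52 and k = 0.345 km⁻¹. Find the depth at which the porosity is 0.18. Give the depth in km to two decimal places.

Invert Athy's law: z = ln(phi₀/phi) / k
z = ln(0.52/0.18) / 0.345 = ln(2.889) / 0.345 = 1.0609 / 0.345 = 3.075 km

3.07 km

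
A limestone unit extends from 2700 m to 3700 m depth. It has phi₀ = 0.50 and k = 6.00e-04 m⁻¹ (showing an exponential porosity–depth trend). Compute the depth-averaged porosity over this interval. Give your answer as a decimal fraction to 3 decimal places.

0.074

Working in km (1 km = 1000 m; k in km⁻¹ = k in m⁻¹ × 1000):
⟨phi⟩ = (1/(Z₂−Z₁)) ∫ phi₀ e^(−kZ) dZ = phi₀·(e^(−k·Z₁) − e^(−k·Z₂)) / (k·(Z₂−Z₁))
e^(−0.6×2.7) = 0.1979; e^(−0.6×3.7) = 0.1086
⟨phi⟩ = 0.5 × (0.1979 − 0.1086) / (0.6 × 1) = 0.5 × 0.1488 = 0.0744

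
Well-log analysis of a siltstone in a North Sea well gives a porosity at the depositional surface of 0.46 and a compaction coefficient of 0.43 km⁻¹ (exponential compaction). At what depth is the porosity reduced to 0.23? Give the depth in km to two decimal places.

Invert Athy's law: Z = ln(n₀/n) / k
Z = ln(0.46/0.23) / 0.43 = ln(2) / 0.43 = 0.6931 / 0.43 = 1.612 km

1.61 km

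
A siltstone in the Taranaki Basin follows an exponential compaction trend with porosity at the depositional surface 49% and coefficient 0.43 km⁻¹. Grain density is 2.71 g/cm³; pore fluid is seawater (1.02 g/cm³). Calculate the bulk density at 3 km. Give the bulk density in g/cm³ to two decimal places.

Porosity at depth: n = 0.49·exp(−0.43×3) = 0.49×0.2753 = 0.1349
Bulk density: ρ_b = (1−n)ρ_g + n·ρ_f = 0.8651×2.71 + 0.1349×1.02
       = 2.344 + 0.138 = 2.482 g/cm³

2.48 g/cm³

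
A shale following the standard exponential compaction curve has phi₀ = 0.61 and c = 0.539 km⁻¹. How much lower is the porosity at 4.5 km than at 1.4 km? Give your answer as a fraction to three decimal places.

phi(1.4) = 0.61·e^(−0.539×1.4) = 0.2868
phi(4.5) = 0.61·e^(−0.539×4.5) = 0.0539
Δphi = 0.2868 − 0.0539 = 0.2329

0.233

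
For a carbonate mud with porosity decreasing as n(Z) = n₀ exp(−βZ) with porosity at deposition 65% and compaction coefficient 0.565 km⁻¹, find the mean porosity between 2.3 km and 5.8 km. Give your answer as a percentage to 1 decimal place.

7.7%

⟨n⟩ = (1/(Z₂−Z₁)) ∫ n₀ e^(−βZ) dZ = n₀·(e^(−β·Z₁) − e^(−β·Z₂)) / (β·(Z₂−Z₁))
e^(−0.565×2.3) = 0.2727; e^(−0.565×5.8) = 0.0377
⟨n⟩ = 0.65 × (0.2727 − 0.0377) / (0.565 × 3.5) = 0.65 × 0.1188 = 0.0772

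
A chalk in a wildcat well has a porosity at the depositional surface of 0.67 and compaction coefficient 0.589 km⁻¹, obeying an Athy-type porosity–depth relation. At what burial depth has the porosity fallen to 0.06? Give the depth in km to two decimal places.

4.10 km

Invert Athy's law: z = ln(φ₀/φ) / β
z = ln(0.67/0.06) / 0.589 = ln(11.17) / 0.589 = 2.4129 / 0.589 = 4.097 km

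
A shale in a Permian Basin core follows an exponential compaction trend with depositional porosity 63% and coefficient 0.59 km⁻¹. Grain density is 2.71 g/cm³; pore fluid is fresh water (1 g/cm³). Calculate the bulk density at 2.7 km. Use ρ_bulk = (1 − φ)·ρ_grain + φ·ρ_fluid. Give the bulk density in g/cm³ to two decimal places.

2.49 g/cm³

Porosity at depth: φ = 0.63·exp(−0.59×2.7) = 0.63×0.2033 = 0.1281
Bulk density: ρ_b = (1−φ)ρ_g + φ·ρ_f = 0.8719×2.71 + 0.1281×1
       = 2.363 + 0.128 = 2.491 g/cm³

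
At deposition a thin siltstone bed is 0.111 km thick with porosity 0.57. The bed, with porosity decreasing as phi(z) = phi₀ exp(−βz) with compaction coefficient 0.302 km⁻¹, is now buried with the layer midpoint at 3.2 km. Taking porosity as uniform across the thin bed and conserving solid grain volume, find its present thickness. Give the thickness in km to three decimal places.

0.061 km

Porosity at 3.2 km: phi = 0.57·exp(−0.302×3.2) = 0.2169
Solid-volume conservation: h(1−phi) = h₀(1−phi₀) ⇒ h = h₀·(1−phi₀)/(1−phi)
h = 0.111 × (1 − 0.57)/(1 − 0.2169) = 0.111 × 0.5491 = 0.0609 km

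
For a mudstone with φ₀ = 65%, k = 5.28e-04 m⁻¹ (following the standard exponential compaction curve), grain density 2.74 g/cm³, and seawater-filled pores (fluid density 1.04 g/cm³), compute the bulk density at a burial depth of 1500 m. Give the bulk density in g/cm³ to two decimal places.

Working in km (1 km = 1000 m; k in km⁻¹ = k in m⁻¹ × 1000):
Porosity at depth: φ = 0.65·exp(−0.528×1.5) = 0.65×0.4529 = 0.2944
Bulk density: ρ_b = (1−φ)ρ_g + φ·ρ_f = 0.7056×2.74 + 0.2944×1.04
       = 1.933 + 0.306 = 2.240 g/cm³

2.24 g/cm³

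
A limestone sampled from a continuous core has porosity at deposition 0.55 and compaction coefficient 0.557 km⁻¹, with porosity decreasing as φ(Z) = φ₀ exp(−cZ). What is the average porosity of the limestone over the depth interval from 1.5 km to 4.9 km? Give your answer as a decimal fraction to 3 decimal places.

0.107

⟨φ⟩ = (1/(Z₂−Z₁)) ∫ φ₀ e^(−cZ) dZ = φ₀·(e^(−c·Z₁) − e^(−c·Z₂)) / (c·(Z₂−Z₁))
e^(−0.557×1.5) = 0.4337; e^(−0.557×4.9) = 0.0653
⟨φ⟩ = 0.55 × (0.4337 − 0.0653) / (0.557 × 3.4) = 0.55 × 0.1945 = 0.1070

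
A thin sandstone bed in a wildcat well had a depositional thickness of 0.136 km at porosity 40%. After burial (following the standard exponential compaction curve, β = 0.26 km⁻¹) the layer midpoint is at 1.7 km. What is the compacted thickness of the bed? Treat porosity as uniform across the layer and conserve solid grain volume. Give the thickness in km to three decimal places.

Porosity at 1.7 km: phi = 0.4·exp(−0.26×1.7) = 0.2571
Solid-volume conservation: h(1−phi) = h₀(1−phi₀) ⇒ h = h₀·(1−phi₀)/(1−phi)
h = 0.136 × (1 − 0.4)/(1 − 0.2571) = 0.136 × 0.8076 = 0.1098 km

0.110 km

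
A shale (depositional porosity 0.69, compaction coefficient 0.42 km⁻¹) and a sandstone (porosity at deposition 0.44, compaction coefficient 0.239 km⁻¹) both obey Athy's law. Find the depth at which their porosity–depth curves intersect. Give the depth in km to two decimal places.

Set n₀ₐ e^(−kₐd) = n₀ᵦ e^(−kᵦd) ⇒ ln(n₀ₐ/n₀ᵦ) = (kₐ − kᵦ)·d
d = ln(0.69/0.44) / (0.42 − 0.239) = 0.4499 / 0.181 = 2.486 km

2.49 km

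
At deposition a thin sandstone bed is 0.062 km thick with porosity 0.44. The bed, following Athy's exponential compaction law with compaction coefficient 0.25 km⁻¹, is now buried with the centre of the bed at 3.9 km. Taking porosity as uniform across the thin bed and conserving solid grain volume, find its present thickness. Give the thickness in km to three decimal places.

0.042 km

Porosity at 3.9 km: phi = 0.44·exp(−0.25×3.9) = 0.1660
Solid-volume conservation: h(1−phi) = h₀(1−phi₀) ⇒ h = h₀·(1−phi₀)/(1−phi)
h = 0.062 × (1 − 0.44)/(1 − 0.1660) = 0.062 × 0.6714 = 0.0416 km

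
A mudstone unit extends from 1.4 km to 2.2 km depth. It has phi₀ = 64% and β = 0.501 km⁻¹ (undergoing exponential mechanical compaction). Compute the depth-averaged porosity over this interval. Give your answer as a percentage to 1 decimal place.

⟨phi⟩ = (1/(d₂−d₁)) ∫ phi₀ e^(−βd) dd = phi₀·(e^(−β·d₁) − e^(−β·d₂)) / (β·(d₂−d₁))
e^(−0.501×1.4) = 0.4959; e^(−0.501×2.2) = 0.3321
⟨phi⟩ = 0.64 × (0.4959 − 0.3321) / (0.501 × 0.8) = 0.64 × 0.4086 = 0.2615

26.1%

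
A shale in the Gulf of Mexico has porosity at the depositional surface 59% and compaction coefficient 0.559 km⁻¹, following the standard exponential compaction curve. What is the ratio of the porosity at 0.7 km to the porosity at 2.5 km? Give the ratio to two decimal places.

2.74

n(Z₁)/n(Z₂) = e^(−k·Z₁)/e^(−k·Z₂) = e^{k(Z₂−Z₁)}
= exp(0.559 × 1.8) = exp(1.006) = 2.7352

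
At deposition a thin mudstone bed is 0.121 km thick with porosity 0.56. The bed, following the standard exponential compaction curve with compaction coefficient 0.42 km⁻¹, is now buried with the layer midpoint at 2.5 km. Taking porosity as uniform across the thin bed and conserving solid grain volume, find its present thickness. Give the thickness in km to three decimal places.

0.066 km

Porosity at 2.5 km: phi = 0.56·exp(−0.42×2.5) = 0.1960
Solid-volume conservation: h(1−phi) = h₀(1−phi₀) ⇒ h = h₀·(1−phi₀)/(1−phi)
h = 0.121 × (1 − 0.56)/(1 − 0.1960) = 0.121 × 0.5472 = 0.0662 km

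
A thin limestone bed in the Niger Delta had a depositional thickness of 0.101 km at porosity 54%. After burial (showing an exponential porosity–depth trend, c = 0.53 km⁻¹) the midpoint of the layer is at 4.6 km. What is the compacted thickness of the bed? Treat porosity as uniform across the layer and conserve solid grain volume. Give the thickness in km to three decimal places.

Porosity at 4.6 km: phi = 0.54·exp(−0.53×4.6) = 0.0472
Solid-volume conservation: h(1−phi) = h₀(1−phi₀) ⇒ h = h₀·(1−phi₀)/(1−phi)
h = 0.101 × (1 − 0.54)/(1 − 0.0472) = 0.101 × 0.4828 = 0.0488 km

0.049 km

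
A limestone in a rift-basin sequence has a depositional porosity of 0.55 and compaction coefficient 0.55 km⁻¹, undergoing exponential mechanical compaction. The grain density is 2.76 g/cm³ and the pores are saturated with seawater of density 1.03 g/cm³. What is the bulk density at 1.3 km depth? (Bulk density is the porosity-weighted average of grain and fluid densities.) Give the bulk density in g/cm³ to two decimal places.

Porosity at depth: n = 0.55·exp(−0.55×1.3) = 0.55×0.4892 = 0.2691
Bulk density: ρ_b = (1−n)ρ_g + n·ρ_f = 0.7309×2.76 + 0.2691×1.03
       = 2.017 + 0.277 = 2.295 g/cm³

2.29 g/cm³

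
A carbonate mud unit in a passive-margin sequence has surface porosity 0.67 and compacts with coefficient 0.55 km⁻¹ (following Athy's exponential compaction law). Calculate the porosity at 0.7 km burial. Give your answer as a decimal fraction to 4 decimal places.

φ = φ₀·exp(−β·Z) = 0.67 × exp(−0.55 × 0.7) = 0.67 × exp(−0.385)
  = 0.67 × 0.6805 = 0.4559

0.4559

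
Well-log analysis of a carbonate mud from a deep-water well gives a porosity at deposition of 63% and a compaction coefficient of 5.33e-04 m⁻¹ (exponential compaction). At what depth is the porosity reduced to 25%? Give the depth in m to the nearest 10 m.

Working in km (1 km = 1000 m; β in km⁻¹ = β in m⁻¹ × 1000):
Invert Athy's law: Z = ln(phi₀/phi) / β
Z = ln(0.63/0.25) / 0.533 = ln(2.52) / 0.533 = 0.9243 / 0.533 = 1.734 km

1730 m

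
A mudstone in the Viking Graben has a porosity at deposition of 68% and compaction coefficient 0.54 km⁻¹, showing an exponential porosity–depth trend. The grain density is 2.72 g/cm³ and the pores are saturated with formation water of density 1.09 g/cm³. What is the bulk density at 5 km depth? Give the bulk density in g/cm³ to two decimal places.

Porosity at depth: n = 0.68·exp(−0.54×5) = 0.68×0.0672 = 0.0457
Bulk density: ρ_b = (1−n)ρ_g + n·ρ_f = 0.9543×2.72 + 0.0457×1.09
       = 2.596 + 0.050 = 2.646 g/cm³

2.65 g/cm³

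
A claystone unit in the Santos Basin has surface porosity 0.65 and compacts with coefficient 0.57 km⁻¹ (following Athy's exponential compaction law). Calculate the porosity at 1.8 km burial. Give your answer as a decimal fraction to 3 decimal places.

0.233

φ = φ₀·exp(−c·Z) = 0.65 × exp(−0.57 × 1.8) = 0.65 × exp(−1.026)
  = 0.65 × 0.3584 = 0.2330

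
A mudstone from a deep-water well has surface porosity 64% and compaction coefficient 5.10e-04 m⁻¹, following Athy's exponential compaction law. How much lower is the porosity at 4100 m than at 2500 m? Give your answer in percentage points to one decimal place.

Working in km (1 km = 1000 m; c in km⁻¹ = c in m⁻¹ × 1000):
φ(2.5) = 0.64·e^(−0.51×2.5) = 0.1788
φ(4.1) = 0.64·e^(−0.51×4.1) = 0.0791
Δφ = 0.1788 − 0.0791 = 0.0998

10.0 percentage points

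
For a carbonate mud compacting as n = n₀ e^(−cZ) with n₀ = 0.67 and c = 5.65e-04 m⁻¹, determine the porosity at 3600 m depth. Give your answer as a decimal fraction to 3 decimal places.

0.088

Working in km (1 km = 1000 m; c in km⁻¹ = c in m⁻¹ × 1000):
n = n₀·exp(−c·Z) = 0.67 × exp(−0.565 × 3.6) = 0.67 × exp(−2.034)
  = 0.67 × 0.1308 = 0.0876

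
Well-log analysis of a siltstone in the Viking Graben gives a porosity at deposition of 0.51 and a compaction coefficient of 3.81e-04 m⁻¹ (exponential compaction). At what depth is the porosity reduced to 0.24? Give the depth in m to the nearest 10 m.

1980 m

Working in km (1 km = 1000 m; k in km⁻¹ = k in m⁻¹ × 1000):
Invert Athy's law: Z = ln(n₀/n) / k
Z = ln(0.51/0.24) / 0.381 = ln(2.125) / 0.381 = 0.7538 / 0.381 = 1.978 km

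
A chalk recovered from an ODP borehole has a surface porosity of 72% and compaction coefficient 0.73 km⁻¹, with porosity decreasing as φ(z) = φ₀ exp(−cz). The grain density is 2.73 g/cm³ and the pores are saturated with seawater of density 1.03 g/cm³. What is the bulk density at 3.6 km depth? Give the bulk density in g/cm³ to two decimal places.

2.64 g/cm³

Porosity at depth: φ = 0.72·exp(−0.73×3.6) = 0.72×0.0722 = 0.0520
Bulk density: ρ_b = (1−φ)ρ_g + φ·ρ_f = 0.9480×2.73 + 0.0520×1.03
       = 2.588 + 0.054 = 2.642 g/cm³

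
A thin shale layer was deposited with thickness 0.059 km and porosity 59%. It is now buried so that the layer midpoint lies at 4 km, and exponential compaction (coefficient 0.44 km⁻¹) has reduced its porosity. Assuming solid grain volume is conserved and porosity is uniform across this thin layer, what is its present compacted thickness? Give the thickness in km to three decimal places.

Porosity at 4 km: phi = 0.59·exp(−0.44×4) = 0.1015
Solid-volume conservation: h(1−phi) = h₀(1−phi₀) ⇒ h = h₀·(1−phi₀)/(1−phi)
h = 0.059 × (1 − 0.59)/(1 − 0.1015) = 0.059 × 0.4563 = 0.0269 km

0.027 km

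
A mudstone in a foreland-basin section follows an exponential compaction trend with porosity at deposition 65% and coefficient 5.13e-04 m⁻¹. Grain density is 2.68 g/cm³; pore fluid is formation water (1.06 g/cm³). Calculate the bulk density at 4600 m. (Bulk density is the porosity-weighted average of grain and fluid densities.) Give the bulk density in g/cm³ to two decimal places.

Working in km (1 km = 1000 m; β in km⁻¹ = β in m⁻¹ × 1000):
Porosity at depth: phi = 0.65·exp(−0.513×4.6) = 0.65×0.0944 = 0.0614
Bulk density: ρ_b = (1−phi)ρ_g + phi·ρ_f = 0.9386×2.68 + 0.0614×1.06
       = 2.515 + 0.065 = 2.581 g/cm³

2.58 g/cm³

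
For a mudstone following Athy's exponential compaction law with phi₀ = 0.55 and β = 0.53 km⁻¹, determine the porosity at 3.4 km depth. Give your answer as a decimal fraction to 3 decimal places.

0.091

phi = phi₀·exp(−β·d) = 0.55 × exp(−0.53 × 3.4) = 0.55 × exp(−1.802)
  = 0.55 × 0.1650 = 0.0907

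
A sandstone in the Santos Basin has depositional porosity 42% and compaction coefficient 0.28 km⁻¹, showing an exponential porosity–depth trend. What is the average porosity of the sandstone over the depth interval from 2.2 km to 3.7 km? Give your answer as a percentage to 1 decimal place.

⟨phi⟩ = (1/(z₂−z₁)) ∫ phi₀ e^(−βz) dz = phi₀·(e^(−β·z₁) − e^(−β·z₂)) / (β·(z₂−z₁))
e^(−0.28×2.2) = 0.5401; e^(−0.28×3.7) = 0.3549
⟨phi⟩ = 0.42 × (0.5401 − 0.3549) / (0.28 × 1.5) = 0.42 × 0.4410 = 0.1852

18.5%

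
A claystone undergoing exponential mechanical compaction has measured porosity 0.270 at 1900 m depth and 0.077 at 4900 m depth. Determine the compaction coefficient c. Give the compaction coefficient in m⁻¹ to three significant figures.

Working in km (1 km = 1000 m; c in km⁻¹ = c in m⁻¹ × 1000):
Athy: phi(Z) = phi₀ e^(−cZ) ⇒ phi₁/phi₂ = e^{c(Z₂−Z₁)} ⇒ c = ln(phi₁/phi₂)/(Z₂−Z₁)
c = ln(0.27/0.077) / (4.9 − 1.9) = ln(3.506) / 3 = 1.2546 / 3 = 0.4182 km⁻¹

0.000418 m⁻¹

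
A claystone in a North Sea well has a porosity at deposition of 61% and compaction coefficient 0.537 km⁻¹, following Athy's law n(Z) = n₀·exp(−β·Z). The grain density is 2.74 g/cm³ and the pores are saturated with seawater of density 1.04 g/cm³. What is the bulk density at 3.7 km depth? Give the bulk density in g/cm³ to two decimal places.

2.60 g/cm³

Porosity at depth: n = 0.61·exp(−0.537×3.7) = 0.61×0.1371 = 0.0836
Bulk density: ρ_b = (1−n)ρ_g + n·ρ_f = 0.9164×2.74 + 0.0836×1.04
       = 2.511 + 0.087 = 2.598 g/cm³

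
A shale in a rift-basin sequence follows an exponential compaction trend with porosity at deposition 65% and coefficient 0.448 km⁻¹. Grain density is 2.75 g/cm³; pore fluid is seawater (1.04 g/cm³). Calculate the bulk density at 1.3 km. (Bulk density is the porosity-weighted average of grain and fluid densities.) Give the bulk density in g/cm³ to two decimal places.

2.13 g/cm³

Porosity at depth: n = 0.65·exp(−0.448×1.3) = 0.65×0.5586 = 0.3631
Bulk density: ρ_b = (1−n)ρ_g + n·ρ_f = 0.6369×2.75 + 0.3631×1.04
       = 1.752 + 0.378 = 2.129 g/cm³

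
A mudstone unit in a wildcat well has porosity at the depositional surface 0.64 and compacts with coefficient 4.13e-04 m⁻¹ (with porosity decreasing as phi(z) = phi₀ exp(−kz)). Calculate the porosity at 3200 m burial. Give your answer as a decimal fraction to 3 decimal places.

Working in km (1 km = 1000 m; k in km⁻¹ = k in m⁻¹ × 1000):
phi = phi₀·exp(−k·z) = 0.64 × exp(−0.413 × 3.2) = 0.64 × exp(−1.322)
  = 0.64 × 0.2667 = 0.1707

0.171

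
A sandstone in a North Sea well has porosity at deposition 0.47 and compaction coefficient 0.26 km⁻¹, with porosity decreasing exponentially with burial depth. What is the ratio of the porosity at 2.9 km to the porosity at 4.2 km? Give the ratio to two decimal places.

n(d₁)/n(d₂) = e^(−k·d₁)/e^(−k·d₂) = e^{k(d₂−d₁)}
= exp(0.26 × 1.3) = exp(0.338) = 1.4021

1.40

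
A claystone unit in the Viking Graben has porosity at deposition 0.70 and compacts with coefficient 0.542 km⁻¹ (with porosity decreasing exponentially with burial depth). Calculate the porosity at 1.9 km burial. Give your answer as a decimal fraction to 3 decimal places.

φ = φ₀·exp(−c·z) = 0.7 × exp(−0.542 × 1.9) = 0.7 × exp(−1.03)
  = 0.7 × 0.3571 = 0.2500

0.250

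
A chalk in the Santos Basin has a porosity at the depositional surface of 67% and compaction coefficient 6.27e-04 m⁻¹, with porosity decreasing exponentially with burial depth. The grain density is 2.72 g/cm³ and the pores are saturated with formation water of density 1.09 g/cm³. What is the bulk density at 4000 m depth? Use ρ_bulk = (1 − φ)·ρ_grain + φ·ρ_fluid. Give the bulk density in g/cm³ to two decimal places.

2.63 g/cm³

Working in km (1 km = 1000 m; c in km⁻¹ = c in m⁻¹ × 1000):
Porosity at depth: φ = 0.67·exp(−0.627×4) = 0.67×0.0814 = 0.0546
Bulk density: ρ_b = (1−φ)ρ_g + φ·ρ_f = 0.9454×2.72 + 0.0546×1.09
       = 2.572 + 0.059 = 2.631 g/cm³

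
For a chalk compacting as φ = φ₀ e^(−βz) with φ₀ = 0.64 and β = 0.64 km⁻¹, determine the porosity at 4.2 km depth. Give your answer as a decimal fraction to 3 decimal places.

φ = φ₀·exp(−β·z) = 0.64 × exp(−0.64 × 4.2) = 0.64 × exp(−2.688)
  = 0.64 × 0.0680 = 0.0435

0.044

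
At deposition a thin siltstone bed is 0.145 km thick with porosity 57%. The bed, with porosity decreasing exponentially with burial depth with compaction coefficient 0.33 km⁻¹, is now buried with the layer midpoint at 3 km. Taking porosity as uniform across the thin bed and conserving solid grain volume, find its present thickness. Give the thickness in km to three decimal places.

0.079 km

Porosity at 3 km: n = 0.57·exp(−0.33×3) = 0.2118
Solid-volume conservation: h(1−n) = h₀(1−n₀) ⇒ h = h₀·(1−n₀)/(1−n)
h = 0.145 × (1 − 0.57)/(1 − 0.2118) = 0.145 × 0.5455 = 0.0791 km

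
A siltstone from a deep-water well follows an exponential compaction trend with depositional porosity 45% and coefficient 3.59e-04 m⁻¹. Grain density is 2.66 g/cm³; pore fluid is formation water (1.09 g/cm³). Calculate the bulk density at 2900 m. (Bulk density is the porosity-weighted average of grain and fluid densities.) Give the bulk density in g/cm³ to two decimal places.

2.41 g/cm³

Working in km (1 km = 1000 m; k in km⁻¹ = k in m⁻¹ × 1000):
Porosity at depth: phi = 0.45·exp(−0.359×2.9) = 0.45×0.3531 = 0.1589
Bulk density: ρ_b = (1−phi)ρ_g + phi·ρ_f = 0.8411×2.66 + 0.1589×1.09
       = 2.237 + 0.173 = 2.411 g/cm³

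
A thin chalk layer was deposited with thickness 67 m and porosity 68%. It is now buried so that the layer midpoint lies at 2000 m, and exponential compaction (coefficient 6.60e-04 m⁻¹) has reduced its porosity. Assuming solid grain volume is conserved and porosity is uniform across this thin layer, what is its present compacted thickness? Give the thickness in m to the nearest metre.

Working in km (1 km = 1000 m; c in km⁻¹ = c in m⁻¹ × 1000):
Porosity at 2 km: n = 0.68·exp(−0.66×2) = 0.1817
Solid-volume conservation: h(1−n) = h₀(1−n₀) ⇒ h = h₀·(1−n₀)/(1−n)
h = 0.067 × (1 − 0.68)/(1 − 0.1817) = 0.067 × 0.3910 = 0.0262 km

26 m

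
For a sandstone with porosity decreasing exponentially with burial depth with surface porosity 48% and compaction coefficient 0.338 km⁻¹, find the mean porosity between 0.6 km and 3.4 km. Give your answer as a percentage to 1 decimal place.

⟨n⟩ = (1/(z₂−z₁)) ∫ n₀ e^(−cz) dz = n₀·(e^(−c·z₁) − e^(−c·z₂)) / (c·(z₂−z₁))
e^(−0.338×0.6) = 0.8164; e^(−0.338×3.4) = 0.3169
⟨n⟩ = 0.48 × (0.8164 − 0.3169) / (0.338 × 2.8) = 0.48 × 0.5278 = 0.2534

25.3%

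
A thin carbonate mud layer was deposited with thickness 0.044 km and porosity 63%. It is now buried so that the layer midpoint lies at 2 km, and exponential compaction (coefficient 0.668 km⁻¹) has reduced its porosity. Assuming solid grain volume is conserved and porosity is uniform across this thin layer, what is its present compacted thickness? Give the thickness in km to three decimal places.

0.020 km

Porosity at 2 km: n = 0.63·exp(−0.668×2) = 0.1656
Solid-volume conservation: h(1−n) = h₀(1−n₀) ⇒ h = h₀·(1−n₀)/(1−n)
h = 0.044 × (1 − 0.63)/(1 − 0.1656) = 0.044 × 0.4434 = 0.0195 km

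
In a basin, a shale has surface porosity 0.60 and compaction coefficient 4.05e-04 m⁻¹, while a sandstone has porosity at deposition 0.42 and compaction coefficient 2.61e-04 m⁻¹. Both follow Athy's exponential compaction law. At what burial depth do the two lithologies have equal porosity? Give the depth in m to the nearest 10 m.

2480 m

Working in km (1 km = 1000 m; c in km⁻¹ = c in m⁻¹ × 1000):
Set n₀ₐ e^(−cₐz) = n₀ᵦ e^(−cᵦz) ⇒ ln(n₀ₐ/n₀ᵦ) = (cₐ − cᵦ)·z
z = ln(0.6/0.42) / (0.405 − 0.261) = 0.3567 / 0.144 = 2.477 km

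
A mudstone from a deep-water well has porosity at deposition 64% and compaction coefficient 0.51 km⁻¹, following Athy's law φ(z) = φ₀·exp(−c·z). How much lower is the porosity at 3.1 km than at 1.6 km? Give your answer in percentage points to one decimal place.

15.1 percentage points

φ(1.6) = 0.64·e^(−0.51×1.6) = 0.2830
φ(3.1) = 0.64·e^(−0.51×3.1) = 0.1317
Δφ = 0.2830 − 0.1317 = 0.1513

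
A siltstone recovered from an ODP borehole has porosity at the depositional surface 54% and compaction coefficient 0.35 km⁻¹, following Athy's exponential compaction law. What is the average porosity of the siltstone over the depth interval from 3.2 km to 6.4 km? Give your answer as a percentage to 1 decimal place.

10.6%

⟨φ⟩ = (1/(Z₂−Z₁)) ∫ φ₀ e^(−kZ) dZ = φ₀·(e^(−k·Z₁) − e^(−k·Z₂)) / (k·(Z₂−Z₁))
e^(−0.35×3.2) = 0.3263; e^(−0.35×6.4) = 0.1065
⟨φ⟩ = 0.54 × (0.3263 − 0.1065) / (0.35 × 3.2) = 0.54 × 0.1963 = 0.1060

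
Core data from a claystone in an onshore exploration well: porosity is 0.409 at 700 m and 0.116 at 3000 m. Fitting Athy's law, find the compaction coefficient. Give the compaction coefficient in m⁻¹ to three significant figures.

0.000548 m⁻¹

Working in km (1 km = 1000 m; k in km⁻¹ = k in m⁻¹ × 1000):
Athy: phi(z) = phi₀ e^(−kz) ⇒ phi₁/phi₂ = e^{k(z₂−z₁)} ⇒ k = ln(phi₁/phi₂)/(z₂−z₁)
k = ln(0.409/0.116) / (3 − 0.7) = ln(3.526) / 2.3 = 1.2601 / 2.3 = 0.5479 km⁻¹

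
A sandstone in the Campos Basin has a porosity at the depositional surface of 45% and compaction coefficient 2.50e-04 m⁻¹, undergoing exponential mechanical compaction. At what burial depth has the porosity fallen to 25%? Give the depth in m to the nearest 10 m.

2350 m

Working in km (1 km = 1000 m; k in km⁻¹ = k in m⁻¹ × 1000):
Invert Athy's law: z = ln(n₀/n) / k
z = ln(0.45/0.25) / 0.25 = ln(1.8) / 0.25 = 0.5878 / 0.25 = 2.351 km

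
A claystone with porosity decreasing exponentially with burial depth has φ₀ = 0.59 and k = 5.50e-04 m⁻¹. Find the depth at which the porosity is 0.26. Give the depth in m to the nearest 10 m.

1490 m

Working in km (1 km = 1000 m; k in km⁻¹ = k in m⁻¹ × 1000):
Invert Athy's law: Z = ln(φ₀/φ) / k
Z = ln(0.59/0.26) / 0.55 = ln(2.269) / 0.55 = 0.8194 / 0.55 = 1.490 km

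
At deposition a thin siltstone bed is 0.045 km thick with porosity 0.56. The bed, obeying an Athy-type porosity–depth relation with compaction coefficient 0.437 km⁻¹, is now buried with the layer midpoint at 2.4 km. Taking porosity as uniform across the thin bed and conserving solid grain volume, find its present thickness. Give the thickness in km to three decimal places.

Porosity at 2.4 km: n = 0.56·exp(−0.437×2.4) = 0.1962
Solid-volume conservation: h(1−n) = h₀(1−n₀) ⇒ h = h₀·(1−n₀)/(1−n)
h = 0.045 × (1 − 0.56)/(1 − 0.1962) = 0.045 × 0.5474 = 0.0246 km

0.025 km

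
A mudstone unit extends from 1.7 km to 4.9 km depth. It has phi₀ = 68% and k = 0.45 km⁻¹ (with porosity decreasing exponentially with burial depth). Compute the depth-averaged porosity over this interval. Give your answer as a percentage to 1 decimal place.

⟨phi⟩ = (1/(d₂−d₁)) ∫ phi₀ e^(−kd) dd = phi₀·(e^(−k·d₁) − e^(−k·d₂)) / (k·(d₂−d₁))
e^(−0.45×1.7) = 0.4653; e^(−0.45×4.9) = 0.1103
⟨phi⟩ = 0.68 × (0.4653 − 0.1103) / (0.45 × 3.2) = 0.68 × 0.2466 = 0.1677

16.8%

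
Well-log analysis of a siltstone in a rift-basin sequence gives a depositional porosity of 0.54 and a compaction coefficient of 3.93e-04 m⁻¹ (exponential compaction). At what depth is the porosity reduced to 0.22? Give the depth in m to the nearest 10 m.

2280 m

Working in km (1 km = 1000 m; c in km⁻¹ = c in m⁻¹ × 1000):
Invert Athy's law: z = ln(n₀/n) / c
z = ln(0.54/0.22) / 0.393 = ln(2.455) / 0.393 = 0.8979 / 0.393 = 2.285 km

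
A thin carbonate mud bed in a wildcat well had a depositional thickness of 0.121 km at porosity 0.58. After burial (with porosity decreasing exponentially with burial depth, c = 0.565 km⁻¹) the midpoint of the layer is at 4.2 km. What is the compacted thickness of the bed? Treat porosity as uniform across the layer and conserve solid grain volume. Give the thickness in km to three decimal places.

Porosity at 4.2 km: φ = 0.58·exp(−0.565×4.2) = 0.0541
Solid-volume conservation: h(1−φ) = h₀(1−φ₀) ⇒ h = h₀·(1−φ₀)/(1−φ)
h = 0.121 × (1 − 0.58)/(1 − 0.0541) = 0.121 × 0.4440 = 0.0537 km

0.054 km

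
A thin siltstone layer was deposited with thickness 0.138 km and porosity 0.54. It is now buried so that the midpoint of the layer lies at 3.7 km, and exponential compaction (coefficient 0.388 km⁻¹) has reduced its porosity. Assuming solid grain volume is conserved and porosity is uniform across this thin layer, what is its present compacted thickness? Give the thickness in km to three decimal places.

0.073 km

Porosity at 3.7 km: phi = 0.54·exp(−0.388×3.7) = 0.1285
Solid-volume conservation: h(1−phi) = h₀(1−phi₀) ⇒ h = h₀·(1−phi₀)/(1−phi)
h = 0.138 × (1 − 0.54)/(1 − 0.1285) = 0.138 × 0.5278 = 0.0728 km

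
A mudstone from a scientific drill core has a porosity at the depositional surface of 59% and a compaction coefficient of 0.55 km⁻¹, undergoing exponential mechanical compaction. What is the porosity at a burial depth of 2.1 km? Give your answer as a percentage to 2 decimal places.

φ = φ₀·exp(−c·d) = 0.59 × exp(−0.55 × 2.1) = 0.59 × exp(−1.155)
  = 0.59 × 0.3151 = 0.1859

18.59%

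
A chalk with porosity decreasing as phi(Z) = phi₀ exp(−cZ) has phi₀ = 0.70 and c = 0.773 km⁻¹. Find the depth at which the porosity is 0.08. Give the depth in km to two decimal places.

Invert Athy's law: Z = ln(phi₀/phi) / c
Z = ln(0.7/0.08) / 0.773 = ln(8.75) / 0.773 = 2.1691 / 0.773 = 2.806 km

2.81 km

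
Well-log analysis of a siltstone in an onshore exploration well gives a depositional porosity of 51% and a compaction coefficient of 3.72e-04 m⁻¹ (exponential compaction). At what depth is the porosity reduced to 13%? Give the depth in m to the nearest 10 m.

3670 m

Working in km (1 km = 1000 m; k in km⁻¹ = k in m⁻¹ × 1000):
Invert Athy's law: d = ln(phi₀/phi) / k
d = ln(0.51/0.13) / 0.372 = ln(3.923) / 0.372 = 1.3669 / 0.372 = 3.674 km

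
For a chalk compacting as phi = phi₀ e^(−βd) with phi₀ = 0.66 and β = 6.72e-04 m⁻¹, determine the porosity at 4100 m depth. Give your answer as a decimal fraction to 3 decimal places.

0.042

Working in km (1 km = 1000 m; β in km⁻¹ = β in m⁻¹ × 1000):
phi = phi₀·exp(−β·d) = 0.66 × exp(−0.672 × 4.1) = 0.66 × exp(−2.755)
  = 0.66 × 0.0636 = 0.0420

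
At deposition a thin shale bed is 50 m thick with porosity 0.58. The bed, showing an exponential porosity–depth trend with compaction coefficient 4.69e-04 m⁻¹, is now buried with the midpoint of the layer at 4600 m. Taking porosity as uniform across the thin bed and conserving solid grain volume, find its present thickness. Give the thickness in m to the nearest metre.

Working in km (1 km = 1000 m; c in km⁻¹ = c in m⁻¹ × 1000):
Porosity at 4.6 km: phi = 0.58·exp(−0.469×4.6) = 0.0671
Solid-volume conservation: h(1−phi) = h₀(1−phi₀) ⇒ h = h₀·(1−phi₀)/(1−phi)
h = 0.05 × (1 − 0.58)/(1 − 0.0671) = 0.05 × 0.4502 = 0.0225 km

23 m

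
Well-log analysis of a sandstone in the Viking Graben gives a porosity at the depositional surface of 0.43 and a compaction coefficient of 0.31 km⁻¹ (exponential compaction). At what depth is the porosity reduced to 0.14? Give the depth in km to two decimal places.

3.62 km

Invert Athy's law: d = ln(φ₀/φ) / k
d = ln(0.43/0.14) / 0.31 = ln(3.071) / 0.31 = 1.1221 / 0.31 = 3.620 km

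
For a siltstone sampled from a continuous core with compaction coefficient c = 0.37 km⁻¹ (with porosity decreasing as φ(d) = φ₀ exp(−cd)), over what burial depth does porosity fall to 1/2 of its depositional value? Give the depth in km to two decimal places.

φ/φ₀ = 1/2 ⇒ exp(−c·d) = 1/2 ⇒ d = ln(2) / c
d = 0.6931 / 0.37 = 1.873 km

1.87 km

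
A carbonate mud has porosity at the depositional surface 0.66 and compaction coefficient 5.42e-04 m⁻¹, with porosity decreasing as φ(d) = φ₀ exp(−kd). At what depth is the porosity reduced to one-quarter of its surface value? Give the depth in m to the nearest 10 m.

2560 m

Working in km (1 km = 1000 m; k in km⁻¹ = k in m⁻¹ × 1000):
φ/φ₀ = 1/4 ⇒ exp(−k·d) = 1/4 ⇒ d = ln(4) / k
d = 1.3863 / 0.542 = 2.558 km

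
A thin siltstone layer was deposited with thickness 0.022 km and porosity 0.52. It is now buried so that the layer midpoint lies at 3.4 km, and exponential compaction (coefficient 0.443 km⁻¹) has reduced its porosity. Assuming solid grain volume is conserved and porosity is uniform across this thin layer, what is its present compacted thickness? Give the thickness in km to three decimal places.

Porosity at 3.4 km: phi = 0.52·exp(−0.443×3.4) = 0.1153
Solid-volume conservation: h(1−phi) = h₀(1−phi₀) ⇒ h = h₀·(1−phi₀)/(1−phi)
h = 0.022 × (1 − 0.52)/(1 − 0.1153) = 0.022 × 0.5426 = 0.0119 km

0.012 km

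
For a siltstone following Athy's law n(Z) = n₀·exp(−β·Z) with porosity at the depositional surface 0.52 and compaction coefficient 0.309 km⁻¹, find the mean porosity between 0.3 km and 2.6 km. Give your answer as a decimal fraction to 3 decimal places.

⟨n⟩ = (1/(Z₂−Z₁)) ∫ n₀ e^(−βZ) dZ = n₀·(e^(−β·Z₁) − e^(−β·Z₂)) / (β·(Z₂−Z₁))
e^(−0.309×0.3) = 0.9115; e^(−0.309×2.6) = 0.4478
⟨n⟩ = 0.52 × (0.9115 − 0.4478) / (0.309 × 2.3) = 0.52 × 0.6524 = 0.3392

0.339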